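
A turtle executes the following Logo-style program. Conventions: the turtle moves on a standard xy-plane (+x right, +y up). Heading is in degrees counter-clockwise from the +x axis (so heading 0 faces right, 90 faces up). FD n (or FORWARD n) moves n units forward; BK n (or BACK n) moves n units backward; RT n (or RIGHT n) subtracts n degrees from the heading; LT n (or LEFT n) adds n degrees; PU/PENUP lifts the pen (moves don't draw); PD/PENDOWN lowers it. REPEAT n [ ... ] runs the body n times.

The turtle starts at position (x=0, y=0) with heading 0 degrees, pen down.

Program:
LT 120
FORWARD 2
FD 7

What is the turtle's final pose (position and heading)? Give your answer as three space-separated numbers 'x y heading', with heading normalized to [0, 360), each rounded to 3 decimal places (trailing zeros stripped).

Answer: -4.5 7.794 120

Derivation:
Executing turtle program step by step:
Start: pos=(0,0), heading=0, pen down
LT 120: heading 0 -> 120
FD 2: (0,0) -> (-1,1.732) [heading=120, draw]
FD 7: (-1,1.732) -> (-4.5,7.794) [heading=120, draw]
Final: pos=(-4.5,7.794), heading=120, 2 segment(s) drawn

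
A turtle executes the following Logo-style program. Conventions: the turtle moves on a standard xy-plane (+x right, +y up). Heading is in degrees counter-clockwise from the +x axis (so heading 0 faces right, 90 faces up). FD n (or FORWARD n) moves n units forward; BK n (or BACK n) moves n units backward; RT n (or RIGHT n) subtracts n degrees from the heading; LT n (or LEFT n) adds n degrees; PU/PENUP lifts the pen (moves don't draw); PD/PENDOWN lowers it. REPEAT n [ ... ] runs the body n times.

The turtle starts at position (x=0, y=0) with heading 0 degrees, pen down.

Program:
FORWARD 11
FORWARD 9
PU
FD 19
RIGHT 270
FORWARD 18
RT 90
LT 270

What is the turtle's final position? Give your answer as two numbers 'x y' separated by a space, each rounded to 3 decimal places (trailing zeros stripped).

Executing turtle program step by step:
Start: pos=(0,0), heading=0, pen down
FD 11: (0,0) -> (11,0) [heading=0, draw]
FD 9: (11,0) -> (20,0) [heading=0, draw]
PU: pen up
FD 19: (20,0) -> (39,0) [heading=0, move]
RT 270: heading 0 -> 90
FD 18: (39,0) -> (39,18) [heading=90, move]
RT 90: heading 90 -> 0
LT 270: heading 0 -> 270
Final: pos=(39,18), heading=270, 2 segment(s) drawn

Answer: 39 18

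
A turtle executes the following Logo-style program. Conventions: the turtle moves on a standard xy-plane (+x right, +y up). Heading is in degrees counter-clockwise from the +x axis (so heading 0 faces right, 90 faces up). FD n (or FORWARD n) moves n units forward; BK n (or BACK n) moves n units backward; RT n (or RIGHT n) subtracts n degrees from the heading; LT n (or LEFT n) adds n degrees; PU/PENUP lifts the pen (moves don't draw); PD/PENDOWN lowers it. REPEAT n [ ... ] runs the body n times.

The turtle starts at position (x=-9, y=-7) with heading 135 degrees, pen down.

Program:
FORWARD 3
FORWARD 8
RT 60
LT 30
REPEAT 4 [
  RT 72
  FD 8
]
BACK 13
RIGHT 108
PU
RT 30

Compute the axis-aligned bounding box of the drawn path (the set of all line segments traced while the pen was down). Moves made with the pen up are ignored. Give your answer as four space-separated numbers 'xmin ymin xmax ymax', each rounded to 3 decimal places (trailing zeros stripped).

Executing turtle program step by step:
Start: pos=(-9,-7), heading=135, pen down
FD 3: (-9,-7) -> (-11.121,-4.879) [heading=135, draw]
FD 8: (-11.121,-4.879) -> (-16.778,0.778) [heading=135, draw]
RT 60: heading 135 -> 75
LT 30: heading 75 -> 105
REPEAT 4 [
  -- iteration 1/4 --
  RT 72: heading 105 -> 33
  FD 8: (-16.778,0.778) -> (-10.069,5.135) [heading=33, draw]
  -- iteration 2/4 --
  RT 72: heading 33 -> 321
  FD 8: (-10.069,5.135) -> (-3.852,0.101) [heading=321, draw]
  -- iteration 3/4 --
  RT 72: heading 321 -> 249
  FD 8: (-3.852,0.101) -> (-6.719,-7.368) [heading=249, draw]
  -- iteration 4/4 --
  RT 72: heading 249 -> 177
  FD 8: (-6.719,-7.368) -> (-14.708,-6.949) [heading=177, draw]
]
BK 13: (-14.708,-6.949) -> (-1.725,-7.63) [heading=177, draw]
RT 108: heading 177 -> 69
PU: pen up
RT 30: heading 69 -> 39
Final: pos=(-1.725,-7.63), heading=39, 7 segment(s) drawn

Segment endpoints: x in {-16.778, -14.708, -11.121, -10.069, -9, -6.719, -3.852, -1.725}, y in {-7.63, -7.368, -7, -6.949, -4.879, 0.101, 0.778, 5.135}
xmin=-16.778, ymin=-7.63, xmax=-1.725, ymax=5.135

Answer: -16.778 -7.63 -1.725 5.135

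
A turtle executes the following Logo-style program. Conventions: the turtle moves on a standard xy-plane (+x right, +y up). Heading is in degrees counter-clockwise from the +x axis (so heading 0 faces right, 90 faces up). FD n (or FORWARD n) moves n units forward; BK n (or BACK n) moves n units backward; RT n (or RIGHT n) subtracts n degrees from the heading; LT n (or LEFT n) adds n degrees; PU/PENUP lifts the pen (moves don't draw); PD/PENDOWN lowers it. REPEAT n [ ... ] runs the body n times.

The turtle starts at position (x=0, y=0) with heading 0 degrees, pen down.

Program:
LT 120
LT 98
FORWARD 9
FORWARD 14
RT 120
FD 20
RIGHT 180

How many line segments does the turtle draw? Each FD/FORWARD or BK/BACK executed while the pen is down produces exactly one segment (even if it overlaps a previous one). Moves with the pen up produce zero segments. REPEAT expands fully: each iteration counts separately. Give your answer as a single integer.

Executing turtle program step by step:
Start: pos=(0,0), heading=0, pen down
LT 120: heading 0 -> 120
LT 98: heading 120 -> 218
FD 9: (0,0) -> (-7.092,-5.541) [heading=218, draw]
FD 14: (-7.092,-5.541) -> (-18.124,-14.16) [heading=218, draw]
RT 120: heading 218 -> 98
FD 20: (-18.124,-14.16) -> (-20.908,5.645) [heading=98, draw]
RT 180: heading 98 -> 278
Final: pos=(-20.908,5.645), heading=278, 3 segment(s) drawn
Segments drawn: 3

Answer: 3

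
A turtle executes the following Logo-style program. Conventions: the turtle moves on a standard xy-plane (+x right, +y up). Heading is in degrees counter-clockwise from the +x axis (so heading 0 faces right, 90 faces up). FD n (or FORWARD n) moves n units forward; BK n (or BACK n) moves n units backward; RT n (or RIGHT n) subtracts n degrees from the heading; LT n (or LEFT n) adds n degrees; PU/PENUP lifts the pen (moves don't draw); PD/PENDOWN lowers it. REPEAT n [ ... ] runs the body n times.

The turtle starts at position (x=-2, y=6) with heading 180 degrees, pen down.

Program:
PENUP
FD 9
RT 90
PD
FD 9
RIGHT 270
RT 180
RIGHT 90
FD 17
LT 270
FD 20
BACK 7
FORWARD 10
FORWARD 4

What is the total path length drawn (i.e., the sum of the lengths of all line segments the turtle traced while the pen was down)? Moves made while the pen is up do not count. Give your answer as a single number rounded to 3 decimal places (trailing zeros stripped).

Answer: 67

Derivation:
Executing turtle program step by step:
Start: pos=(-2,6), heading=180, pen down
PU: pen up
FD 9: (-2,6) -> (-11,6) [heading=180, move]
RT 90: heading 180 -> 90
PD: pen down
FD 9: (-11,6) -> (-11,15) [heading=90, draw]
RT 270: heading 90 -> 180
RT 180: heading 180 -> 0
RT 90: heading 0 -> 270
FD 17: (-11,15) -> (-11,-2) [heading=270, draw]
LT 270: heading 270 -> 180
FD 20: (-11,-2) -> (-31,-2) [heading=180, draw]
BK 7: (-31,-2) -> (-24,-2) [heading=180, draw]
FD 10: (-24,-2) -> (-34,-2) [heading=180, draw]
FD 4: (-34,-2) -> (-38,-2) [heading=180, draw]
Final: pos=(-38,-2), heading=180, 6 segment(s) drawn

Segment lengths:
  seg 1: (-11,6) -> (-11,15), length = 9
  seg 2: (-11,15) -> (-11,-2), length = 17
  seg 3: (-11,-2) -> (-31,-2), length = 20
  seg 4: (-31,-2) -> (-24,-2), length = 7
  seg 5: (-24,-2) -> (-34,-2), length = 10
  seg 6: (-34,-2) -> (-38,-2), length = 4
Total = 67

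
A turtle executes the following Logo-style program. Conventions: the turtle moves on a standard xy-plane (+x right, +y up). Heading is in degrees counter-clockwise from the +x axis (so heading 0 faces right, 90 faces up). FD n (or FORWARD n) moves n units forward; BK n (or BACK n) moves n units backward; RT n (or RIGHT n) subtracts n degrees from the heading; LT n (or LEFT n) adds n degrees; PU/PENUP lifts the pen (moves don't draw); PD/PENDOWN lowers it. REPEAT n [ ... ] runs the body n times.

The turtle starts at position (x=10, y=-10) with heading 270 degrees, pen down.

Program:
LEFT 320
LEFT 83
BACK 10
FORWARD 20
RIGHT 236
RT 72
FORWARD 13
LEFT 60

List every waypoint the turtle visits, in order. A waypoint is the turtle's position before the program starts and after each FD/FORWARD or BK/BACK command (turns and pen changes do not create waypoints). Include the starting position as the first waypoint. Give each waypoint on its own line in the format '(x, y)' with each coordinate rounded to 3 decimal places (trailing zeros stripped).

Answer: (10, -10)
(3.18, -2.686)
(16.82, -17.314)
(29.771, -16.181)

Derivation:
Executing turtle program step by step:
Start: pos=(10,-10), heading=270, pen down
LT 320: heading 270 -> 230
LT 83: heading 230 -> 313
BK 10: (10,-10) -> (3.18,-2.686) [heading=313, draw]
FD 20: (3.18,-2.686) -> (16.82,-17.314) [heading=313, draw]
RT 236: heading 313 -> 77
RT 72: heading 77 -> 5
FD 13: (16.82,-17.314) -> (29.771,-16.181) [heading=5, draw]
LT 60: heading 5 -> 65
Final: pos=(29.771,-16.181), heading=65, 3 segment(s) drawn
Waypoints (4 total):
(10, -10)
(3.18, -2.686)
(16.82, -17.314)
(29.771, -16.181)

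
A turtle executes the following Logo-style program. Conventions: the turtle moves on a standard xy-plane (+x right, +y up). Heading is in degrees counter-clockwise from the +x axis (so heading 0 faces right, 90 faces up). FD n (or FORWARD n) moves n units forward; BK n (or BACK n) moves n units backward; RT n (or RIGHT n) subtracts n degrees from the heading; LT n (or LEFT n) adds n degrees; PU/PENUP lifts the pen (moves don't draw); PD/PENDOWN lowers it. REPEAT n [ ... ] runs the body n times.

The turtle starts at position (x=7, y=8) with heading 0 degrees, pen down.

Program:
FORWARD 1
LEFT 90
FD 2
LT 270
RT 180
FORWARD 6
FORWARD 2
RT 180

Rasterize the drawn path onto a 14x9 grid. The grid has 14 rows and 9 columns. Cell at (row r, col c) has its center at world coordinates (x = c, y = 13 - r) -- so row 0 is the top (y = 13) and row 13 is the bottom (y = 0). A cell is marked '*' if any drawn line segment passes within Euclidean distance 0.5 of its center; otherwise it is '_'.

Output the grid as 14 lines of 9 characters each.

Answer: _________
_________
_________
*********
________*
_______**
_________
_________
_________
_________
_________
_________
_________
_________

Derivation:
Segment 0: (7,8) -> (8,8)
Segment 1: (8,8) -> (8,10)
Segment 2: (8,10) -> (2,10)
Segment 3: (2,10) -> (0,10)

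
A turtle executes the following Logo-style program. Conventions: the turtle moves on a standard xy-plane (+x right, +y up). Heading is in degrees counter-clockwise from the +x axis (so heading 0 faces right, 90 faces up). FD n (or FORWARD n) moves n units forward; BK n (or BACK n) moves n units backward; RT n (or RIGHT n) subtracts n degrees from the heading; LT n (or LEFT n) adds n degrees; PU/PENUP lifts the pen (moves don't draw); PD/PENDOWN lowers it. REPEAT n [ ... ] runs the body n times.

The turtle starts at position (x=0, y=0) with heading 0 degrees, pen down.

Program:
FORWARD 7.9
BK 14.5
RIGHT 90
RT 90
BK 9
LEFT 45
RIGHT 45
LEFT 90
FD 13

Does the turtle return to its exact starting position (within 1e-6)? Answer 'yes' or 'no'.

Executing turtle program step by step:
Start: pos=(0,0), heading=0, pen down
FD 7.9: (0,0) -> (7.9,0) [heading=0, draw]
BK 14.5: (7.9,0) -> (-6.6,0) [heading=0, draw]
RT 90: heading 0 -> 270
RT 90: heading 270 -> 180
BK 9: (-6.6,0) -> (2.4,0) [heading=180, draw]
LT 45: heading 180 -> 225
RT 45: heading 225 -> 180
LT 90: heading 180 -> 270
FD 13: (2.4,0) -> (2.4,-13) [heading=270, draw]
Final: pos=(2.4,-13), heading=270, 4 segment(s) drawn

Start position: (0, 0)
Final position: (2.4, -13)
Distance = 13.22; >= 1e-6 -> NOT closed

Answer: no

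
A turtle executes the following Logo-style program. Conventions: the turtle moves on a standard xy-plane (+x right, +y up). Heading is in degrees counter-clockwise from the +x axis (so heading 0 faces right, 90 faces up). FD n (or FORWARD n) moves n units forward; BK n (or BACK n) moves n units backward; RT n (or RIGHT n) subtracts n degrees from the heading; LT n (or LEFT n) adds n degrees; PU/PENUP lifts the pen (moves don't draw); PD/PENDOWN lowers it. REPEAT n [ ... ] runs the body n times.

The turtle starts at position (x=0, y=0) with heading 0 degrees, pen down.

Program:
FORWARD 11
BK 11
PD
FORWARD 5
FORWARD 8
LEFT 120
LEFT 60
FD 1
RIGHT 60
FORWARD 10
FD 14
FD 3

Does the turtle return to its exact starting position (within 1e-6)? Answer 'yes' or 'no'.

Executing turtle program step by step:
Start: pos=(0,0), heading=0, pen down
FD 11: (0,0) -> (11,0) [heading=0, draw]
BK 11: (11,0) -> (0,0) [heading=0, draw]
PD: pen down
FD 5: (0,0) -> (5,0) [heading=0, draw]
FD 8: (5,0) -> (13,0) [heading=0, draw]
LT 120: heading 0 -> 120
LT 60: heading 120 -> 180
FD 1: (13,0) -> (12,0) [heading=180, draw]
RT 60: heading 180 -> 120
FD 10: (12,0) -> (7,8.66) [heading=120, draw]
FD 14: (7,8.66) -> (0,20.785) [heading=120, draw]
FD 3: (0,20.785) -> (-1.5,23.383) [heading=120, draw]
Final: pos=(-1.5,23.383), heading=120, 8 segment(s) drawn

Start position: (0, 0)
Final position: (-1.5, 23.383)
Distance = 23.431; >= 1e-6 -> NOT closed

Answer: no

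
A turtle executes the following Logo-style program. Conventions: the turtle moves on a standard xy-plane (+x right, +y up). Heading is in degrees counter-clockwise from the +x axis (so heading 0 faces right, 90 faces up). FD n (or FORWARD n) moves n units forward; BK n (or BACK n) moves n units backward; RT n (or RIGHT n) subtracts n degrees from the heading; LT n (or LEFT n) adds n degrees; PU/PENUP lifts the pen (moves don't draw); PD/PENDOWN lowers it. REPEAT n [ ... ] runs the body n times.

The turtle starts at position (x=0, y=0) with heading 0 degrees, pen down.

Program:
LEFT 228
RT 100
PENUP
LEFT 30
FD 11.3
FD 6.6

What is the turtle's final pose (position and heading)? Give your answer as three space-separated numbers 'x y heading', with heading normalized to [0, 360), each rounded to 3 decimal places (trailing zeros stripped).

Executing turtle program step by step:
Start: pos=(0,0), heading=0, pen down
LT 228: heading 0 -> 228
RT 100: heading 228 -> 128
PU: pen up
LT 30: heading 128 -> 158
FD 11.3: (0,0) -> (-10.477,4.233) [heading=158, move]
FD 6.6: (-10.477,4.233) -> (-16.597,6.705) [heading=158, move]
Final: pos=(-16.597,6.705), heading=158, 0 segment(s) drawn

Answer: -16.597 6.705 158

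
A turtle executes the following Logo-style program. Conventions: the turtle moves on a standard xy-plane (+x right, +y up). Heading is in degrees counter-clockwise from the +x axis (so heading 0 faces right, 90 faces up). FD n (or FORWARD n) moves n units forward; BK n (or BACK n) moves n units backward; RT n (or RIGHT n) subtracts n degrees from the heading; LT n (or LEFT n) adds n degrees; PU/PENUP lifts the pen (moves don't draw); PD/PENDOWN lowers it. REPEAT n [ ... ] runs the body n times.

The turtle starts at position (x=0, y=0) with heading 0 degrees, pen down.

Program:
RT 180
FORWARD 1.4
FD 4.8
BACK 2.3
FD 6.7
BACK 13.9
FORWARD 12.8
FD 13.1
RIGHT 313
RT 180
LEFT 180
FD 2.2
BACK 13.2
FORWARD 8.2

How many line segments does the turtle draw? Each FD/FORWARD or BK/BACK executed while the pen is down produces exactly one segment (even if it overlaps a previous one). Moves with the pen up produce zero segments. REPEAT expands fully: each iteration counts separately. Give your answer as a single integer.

Executing turtle program step by step:
Start: pos=(0,0), heading=0, pen down
RT 180: heading 0 -> 180
FD 1.4: (0,0) -> (-1.4,0) [heading=180, draw]
FD 4.8: (-1.4,0) -> (-6.2,0) [heading=180, draw]
BK 2.3: (-6.2,0) -> (-3.9,0) [heading=180, draw]
FD 6.7: (-3.9,0) -> (-10.6,0) [heading=180, draw]
BK 13.9: (-10.6,0) -> (3.3,0) [heading=180, draw]
FD 12.8: (3.3,0) -> (-9.5,0) [heading=180, draw]
FD 13.1: (-9.5,0) -> (-22.6,0) [heading=180, draw]
RT 313: heading 180 -> 227
RT 180: heading 227 -> 47
LT 180: heading 47 -> 227
FD 2.2: (-22.6,0) -> (-24.1,-1.609) [heading=227, draw]
BK 13.2: (-24.1,-1.609) -> (-15.098,8.045) [heading=227, draw]
FD 8.2: (-15.098,8.045) -> (-20.69,2.048) [heading=227, draw]
Final: pos=(-20.69,2.048), heading=227, 10 segment(s) drawn
Segments drawn: 10

Answer: 10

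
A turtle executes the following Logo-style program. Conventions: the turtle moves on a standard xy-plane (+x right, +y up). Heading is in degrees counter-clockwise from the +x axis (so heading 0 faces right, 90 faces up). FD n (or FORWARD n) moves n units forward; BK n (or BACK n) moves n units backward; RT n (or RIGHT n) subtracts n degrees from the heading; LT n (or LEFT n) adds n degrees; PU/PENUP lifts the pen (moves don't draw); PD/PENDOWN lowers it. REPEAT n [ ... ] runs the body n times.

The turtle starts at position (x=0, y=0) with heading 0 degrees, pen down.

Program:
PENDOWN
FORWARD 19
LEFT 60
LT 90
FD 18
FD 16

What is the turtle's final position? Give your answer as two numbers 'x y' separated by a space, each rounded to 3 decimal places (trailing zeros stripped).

Answer: -10.445 17

Derivation:
Executing turtle program step by step:
Start: pos=(0,0), heading=0, pen down
PD: pen down
FD 19: (0,0) -> (19,0) [heading=0, draw]
LT 60: heading 0 -> 60
LT 90: heading 60 -> 150
FD 18: (19,0) -> (3.412,9) [heading=150, draw]
FD 16: (3.412,9) -> (-10.445,17) [heading=150, draw]
Final: pos=(-10.445,17), heading=150, 3 segment(s) drawn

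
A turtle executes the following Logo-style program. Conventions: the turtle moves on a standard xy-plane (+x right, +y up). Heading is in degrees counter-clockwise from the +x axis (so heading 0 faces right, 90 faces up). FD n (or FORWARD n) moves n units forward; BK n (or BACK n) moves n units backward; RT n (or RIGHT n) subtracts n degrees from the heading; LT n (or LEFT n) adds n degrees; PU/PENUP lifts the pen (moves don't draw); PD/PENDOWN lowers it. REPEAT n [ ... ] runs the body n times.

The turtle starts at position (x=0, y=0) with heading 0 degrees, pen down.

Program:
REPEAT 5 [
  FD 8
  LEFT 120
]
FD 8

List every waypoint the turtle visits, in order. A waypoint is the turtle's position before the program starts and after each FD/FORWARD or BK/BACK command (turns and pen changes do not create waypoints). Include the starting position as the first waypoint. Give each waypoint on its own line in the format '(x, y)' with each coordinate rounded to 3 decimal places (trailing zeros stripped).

Executing turtle program step by step:
Start: pos=(0,0), heading=0, pen down
REPEAT 5 [
  -- iteration 1/5 --
  FD 8: (0,0) -> (8,0) [heading=0, draw]
  LT 120: heading 0 -> 120
  -- iteration 2/5 --
  FD 8: (8,0) -> (4,6.928) [heading=120, draw]
  LT 120: heading 120 -> 240
  -- iteration 3/5 --
  FD 8: (4,6.928) -> (0,0) [heading=240, draw]
  LT 120: heading 240 -> 0
  -- iteration 4/5 --
  FD 8: (0,0) -> (8,0) [heading=0, draw]
  LT 120: heading 0 -> 120
  -- iteration 5/5 --
  FD 8: (8,0) -> (4,6.928) [heading=120, draw]
  LT 120: heading 120 -> 240
]
FD 8: (4,6.928) -> (0,0) [heading=240, draw]
Final: pos=(0,0), heading=240, 6 segment(s) drawn
Waypoints (7 total):
(0, 0)
(8, 0)
(4, 6.928)
(0, 0)
(8, 0)
(4, 6.928)
(0, 0)

Answer: (0, 0)
(8, 0)
(4, 6.928)
(0, 0)
(8, 0)
(4, 6.928)
(0, 0)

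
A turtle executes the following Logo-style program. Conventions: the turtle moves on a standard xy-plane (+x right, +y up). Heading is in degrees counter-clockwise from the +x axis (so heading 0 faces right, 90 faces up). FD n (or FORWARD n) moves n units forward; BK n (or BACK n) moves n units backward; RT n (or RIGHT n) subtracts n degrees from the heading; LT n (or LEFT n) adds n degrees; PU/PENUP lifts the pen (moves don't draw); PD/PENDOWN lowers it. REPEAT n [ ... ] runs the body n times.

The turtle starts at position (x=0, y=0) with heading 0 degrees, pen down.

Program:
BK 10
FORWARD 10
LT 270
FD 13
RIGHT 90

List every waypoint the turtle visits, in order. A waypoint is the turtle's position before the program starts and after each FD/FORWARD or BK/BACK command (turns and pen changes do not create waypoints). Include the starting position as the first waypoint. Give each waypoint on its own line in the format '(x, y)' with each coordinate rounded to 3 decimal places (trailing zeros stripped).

Answer: (0, 0)
(-10, 0)
(0, 0)
(0, -13)

Derivation:
Executing turtle program step by step:
Start: pos=(0,0), heading=0, pen down
BK 10: (0,0) -> (-10,0) [heading=0, draw]
FD 10: (-10,0) -> (0,0) [heading=0, draw]
LT 270: heading 0 -> 270
FD 13: (0,0) -> (0,-13) [heading=270, draw]
RT 90: heading 270 -> 180
Final: pos=(0,-13), heading=180, 3 segment(s) drawn
Waypoints (4 total):
(0, 0)
(-10, 0)
(0, 0)
(0, -13)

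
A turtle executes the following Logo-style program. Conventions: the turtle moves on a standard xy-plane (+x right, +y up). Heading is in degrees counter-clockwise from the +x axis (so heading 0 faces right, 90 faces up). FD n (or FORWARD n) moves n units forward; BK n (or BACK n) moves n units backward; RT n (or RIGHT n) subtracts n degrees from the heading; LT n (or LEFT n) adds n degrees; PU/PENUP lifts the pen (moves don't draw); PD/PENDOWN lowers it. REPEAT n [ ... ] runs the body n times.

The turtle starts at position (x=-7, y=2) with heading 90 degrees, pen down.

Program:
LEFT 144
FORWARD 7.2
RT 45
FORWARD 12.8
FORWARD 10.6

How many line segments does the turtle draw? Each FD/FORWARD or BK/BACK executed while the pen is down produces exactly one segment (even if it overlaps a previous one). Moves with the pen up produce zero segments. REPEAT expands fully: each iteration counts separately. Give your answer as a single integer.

Executing turtle program step by step:
Start: pos=(-7,2), heading=90, pen down
LT 144: heading 90 -> 234
FD 7.2: (-7,2) -> (-11.232,-3.825) [heading=234, draw]
RT 45: heading 234 -> 189
FD 12.8: (-11.232,-3.825) -> (-23.874,-5.827) [heading=189, draw]
FD 10.6: (-23.874,-5.827) -> (-34.344,-7.485) [heading=189, draw]
Final: pos=(-34.344,-7.485), heading=189, 3 segment(s) drawn
Segments drawn: 3

Answer: 3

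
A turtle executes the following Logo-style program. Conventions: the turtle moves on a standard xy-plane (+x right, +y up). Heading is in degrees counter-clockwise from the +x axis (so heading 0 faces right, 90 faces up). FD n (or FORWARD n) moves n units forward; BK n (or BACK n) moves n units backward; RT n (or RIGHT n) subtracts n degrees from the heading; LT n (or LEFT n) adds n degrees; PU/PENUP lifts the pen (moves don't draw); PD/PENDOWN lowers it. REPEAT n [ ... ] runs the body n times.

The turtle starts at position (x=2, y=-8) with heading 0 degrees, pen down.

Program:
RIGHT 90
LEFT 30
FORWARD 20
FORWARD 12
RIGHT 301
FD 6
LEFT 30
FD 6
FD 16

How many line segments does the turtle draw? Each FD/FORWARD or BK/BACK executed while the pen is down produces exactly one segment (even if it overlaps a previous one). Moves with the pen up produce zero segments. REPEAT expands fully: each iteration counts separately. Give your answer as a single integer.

Executing turtle program step by step:
Start: pos=(2,-8), heading=0, pen down
RT 90: heading 0 -> 270
LT 30: heading 270 -> 300
FD 20: (2,-8) -> (12,-25.321) [heading=300, draw]
FD 12: (12,-25.321) -> (18,-35.713) [heading=300, draw]
RT 301: heading 300 -> 359
FD 6: (18,-35.713) -> (23.999,-35.818) [heading=359, draw]
LT 30: heading 359 -> 29
FD 6: (23.999,-35.818) -> (29.247,-32.909) [heading=29, draw]
FD 16: (29.247,-32.909) -> (43.241,-25.152) [heading=29, draw]
Final: pos=(43.241,-25.152), heading=29, 5 segment(s) drawn
Segments drawn: 5

Answer: 5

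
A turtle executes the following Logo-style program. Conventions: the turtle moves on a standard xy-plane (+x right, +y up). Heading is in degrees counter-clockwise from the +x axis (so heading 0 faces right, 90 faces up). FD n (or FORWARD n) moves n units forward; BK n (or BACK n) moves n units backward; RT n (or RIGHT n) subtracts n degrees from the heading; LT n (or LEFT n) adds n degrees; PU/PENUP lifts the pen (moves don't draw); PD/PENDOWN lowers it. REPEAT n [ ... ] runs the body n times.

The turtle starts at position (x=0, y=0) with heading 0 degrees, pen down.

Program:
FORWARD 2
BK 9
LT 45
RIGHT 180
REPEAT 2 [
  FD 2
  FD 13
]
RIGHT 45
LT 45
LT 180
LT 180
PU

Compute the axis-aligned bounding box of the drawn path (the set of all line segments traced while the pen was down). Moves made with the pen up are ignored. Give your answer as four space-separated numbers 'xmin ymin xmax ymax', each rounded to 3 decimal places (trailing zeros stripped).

Executing turtle program step by step:
Start: pos=(0,0), heading=0, pen down
FD 2: (0,0) -> (2,0) [heading=0, draw]
BK 9: (2,0) -> (-7,0) [heading=0, draw]
LT 45: heading 0 -> 45
RT 180: heading 45 -> 225
REPEAT 2 [
  -- iteration 1/2 --
  FD 2: (-7,0) -> (-8.414,-1.414) [heading=225, draw]
  FD 13: (-8.414,-1.414) -> (-17.607,-10.607) [heading=225, draw]
  -- iteration 2/2 --
  FD 2: (-17.607,-10.607) -> (-19.021,-12.021) [heading=225, draw]
  FD 13: (-19.021,-12.021) -> (-28.213,-21.213) [heading=225, draw]
]
RT 45: heading 225 -> 180
LT 45: heading 180 -> 225
LT 180: heading 225 -> 45
LT 180: heading 45 -> 225
PU: pen up
Final: pos=(-28.213,-21.213), heading=225, 6 segment(s) drawn

Segment endpoints: x in {-28.213, -19.021, -17.607, -8.414, -7, 0, 2}, y in {-21.213, -12.021, -10.607, -1.414, 0}
xmin=-28.213, ymin=-21.213, xmax=2, ymax=0

Answer: -28.213 -21.213 2 0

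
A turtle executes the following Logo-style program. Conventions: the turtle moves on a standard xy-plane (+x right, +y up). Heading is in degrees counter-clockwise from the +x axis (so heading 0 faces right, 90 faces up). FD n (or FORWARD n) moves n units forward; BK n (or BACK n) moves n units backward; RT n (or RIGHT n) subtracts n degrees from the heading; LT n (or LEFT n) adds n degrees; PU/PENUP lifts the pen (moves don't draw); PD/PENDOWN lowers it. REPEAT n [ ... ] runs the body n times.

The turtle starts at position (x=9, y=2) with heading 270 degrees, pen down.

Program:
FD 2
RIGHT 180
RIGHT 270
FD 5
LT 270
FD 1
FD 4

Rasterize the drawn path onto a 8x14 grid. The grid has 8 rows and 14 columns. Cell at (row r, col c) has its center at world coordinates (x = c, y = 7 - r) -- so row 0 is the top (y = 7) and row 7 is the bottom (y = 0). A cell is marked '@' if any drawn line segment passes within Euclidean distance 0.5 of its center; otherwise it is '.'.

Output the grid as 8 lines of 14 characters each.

Answer: ..............
..............
....@.........
....@.........
....@.........
....@....@....
....@....@....
....@@@@@@....

Derivation:
Segment 0: (9,2) -> (9,0)
Segment 1: (9,0) -> (4,-0)
Segment 2: (4,-0) -> (4,1)
Segment 3: (4,1) -> (4,5)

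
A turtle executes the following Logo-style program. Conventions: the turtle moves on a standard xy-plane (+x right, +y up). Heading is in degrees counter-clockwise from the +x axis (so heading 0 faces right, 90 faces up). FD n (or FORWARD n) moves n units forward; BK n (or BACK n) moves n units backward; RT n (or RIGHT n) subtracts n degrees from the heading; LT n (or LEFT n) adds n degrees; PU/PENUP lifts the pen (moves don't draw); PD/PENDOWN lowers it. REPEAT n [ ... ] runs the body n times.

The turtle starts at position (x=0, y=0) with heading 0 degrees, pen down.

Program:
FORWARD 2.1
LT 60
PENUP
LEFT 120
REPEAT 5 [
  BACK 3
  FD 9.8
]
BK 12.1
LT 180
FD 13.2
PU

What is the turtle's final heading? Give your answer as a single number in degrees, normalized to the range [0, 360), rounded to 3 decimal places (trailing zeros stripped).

Executing turtle program step by step:
Start: pos=(0,0), heading=0, pen down
FD 2.1: (0,0) -> (2.1,0) [heading=0, draw]
LT 60: heading 0 -> 60
PU: pen up
LT 120: heading 60 -> 180
REPEAT 5 [
  -- iteration 1/5 --
  BK 3: (2.1,0) -> (5.1,0) [heading=180, move]
  FD 9.8: (5.1,0) -> (-4.7,0) [heading=180, move]
  -- iteration 2/5 --
  BK 3: (-4.7,0) -> (-1.7,0) [heading=180, move]
  FD 9.8: (-1.7,0) -> (-11.5,0) [heading=180, move]
  -- iteration 3/5 --
  BK 3: (-11.5,0) -> (-8.5,0) [heading=180, move]
  FD 9.8: (-8.5,0) -> (-18.3,0) [heading=180, move]
  -- iteration 4/5 --
  BK 3: (-18.3,0) -> (-15.3,0) [heading=180, move]
  FD 9.8: (-15.3,0) -> (-25.1,0) [heading=180, move]
  -- iteration 5/5 --
  BK 3: (-25.1,0) -> (-22.1,0) [heading=180, move]
  FD 9.8: (-22.1,0) -> (-31.9,0) [heading=180, move]
]
BK 12.1: (-31.9,0) -> (-19.8,0) [heading=180, move]
LT 180: heading 180 -> 0
FD 13.2: (-19.8,0) -> (-6.6,0) [heading=0, move]
PU: pen up
Final: pos=(-6.6,0), heading=0, 1 segment(s) drawn

Answer: 0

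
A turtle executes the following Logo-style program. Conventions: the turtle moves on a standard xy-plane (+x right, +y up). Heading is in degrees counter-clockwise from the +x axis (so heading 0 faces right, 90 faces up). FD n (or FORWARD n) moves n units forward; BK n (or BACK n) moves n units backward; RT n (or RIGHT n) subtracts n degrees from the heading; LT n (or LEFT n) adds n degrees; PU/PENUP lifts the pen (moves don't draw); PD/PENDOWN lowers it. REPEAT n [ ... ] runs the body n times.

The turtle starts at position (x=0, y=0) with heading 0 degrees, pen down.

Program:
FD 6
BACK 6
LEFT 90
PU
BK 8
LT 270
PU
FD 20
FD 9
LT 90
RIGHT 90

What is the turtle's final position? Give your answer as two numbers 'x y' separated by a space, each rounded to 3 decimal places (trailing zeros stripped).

Answer: 29 -8

Derivation:
Executing turtle program step by step:
Start: pos=(0,0), heading=0, pen down
FD 6: (0,0) -> (6,0) [heading=0, draw]
BK 6: (6,0) -> (0,0) [heading=0, draw]
LT 90: heading 0 -> 90
PU: pen up
BK 8: (0,0) -> (0,-8) [heading=90, move]
LT 270: heading 90 -> 0
PU: pen up
FD 20: (0,-8) -> (20,-8) [heading=0, move]
FD 9: (20,-8) -> (29,-8) [heading=0, move]
LT 90: heading 0 -> 90
RT 90: heading 90 -> 0
Final: pos=(29,-8), heading=0, 2 segment(s) drawn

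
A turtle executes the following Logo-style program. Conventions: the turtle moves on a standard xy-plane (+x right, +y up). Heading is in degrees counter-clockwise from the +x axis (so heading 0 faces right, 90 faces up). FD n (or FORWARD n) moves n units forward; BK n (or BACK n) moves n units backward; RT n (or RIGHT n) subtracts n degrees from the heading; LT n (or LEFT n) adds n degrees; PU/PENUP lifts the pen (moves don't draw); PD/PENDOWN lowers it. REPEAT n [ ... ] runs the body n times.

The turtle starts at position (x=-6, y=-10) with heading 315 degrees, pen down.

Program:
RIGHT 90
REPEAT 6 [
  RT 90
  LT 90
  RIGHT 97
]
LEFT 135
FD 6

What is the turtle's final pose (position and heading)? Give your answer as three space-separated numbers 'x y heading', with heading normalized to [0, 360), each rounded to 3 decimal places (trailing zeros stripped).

Executing turtle program step by step:
Start: pos=(-6,-10), heading=315, pen down
RT 90: heading 315 -> 225
REPEAT 6 [
  -- iteration 1/6 --
  RT 90: heading 225 -> 135
  LT 90: heading 135 -> 225
  RT 97: heading 225 -> 128
  -- iteration 2/6 --
  RT 90: heading 128 -> 38
  LT 90: heading 38 -> 128
  RT 97: heading 128 -> 31
  -- iteration 3/6 --
  RT 90: heading 31 -> 301
  LT 90: heading 301 -> 31
  RT 97: heading 31 -> 294
  -- iteration 4/6 --
  RT 90: heading 294 -> 204
  LT 90: heading 204 -> 294
  RT 97: heading 294 -> 197
  -- iteration 5/6 --
  RT 90: heading 197 -> 107
  LT 90: heading 107 -> 197
  RT 97: heading 197 -> 100
  -- iteration 6/6 --
  RT 90: heading 100 -> 10
  LT 90: heading 10 -> 100
  RT 97: heading 100 -> 3
]
LT 135: heading 3 -> 138
FD 6: (-6,-10) -> (-10.459,-5.985) [heading=138, draw]
Final: pos=(-10.459,-5.985), heading=138, 1 segment(s) drawn

Answer: -10.459 -5.985 138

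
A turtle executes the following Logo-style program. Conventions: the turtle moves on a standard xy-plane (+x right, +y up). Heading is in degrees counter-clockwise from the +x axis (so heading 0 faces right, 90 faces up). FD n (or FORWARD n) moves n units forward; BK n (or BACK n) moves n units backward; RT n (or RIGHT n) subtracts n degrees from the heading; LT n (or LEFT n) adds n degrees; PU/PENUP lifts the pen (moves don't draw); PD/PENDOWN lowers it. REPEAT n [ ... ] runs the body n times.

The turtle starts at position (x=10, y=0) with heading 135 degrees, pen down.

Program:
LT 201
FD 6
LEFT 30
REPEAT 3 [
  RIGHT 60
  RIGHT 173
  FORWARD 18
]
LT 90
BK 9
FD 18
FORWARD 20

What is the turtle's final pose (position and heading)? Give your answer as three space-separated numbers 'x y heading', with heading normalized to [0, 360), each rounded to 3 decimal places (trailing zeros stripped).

Answer: 2.952 27.008 117

Derivation:
Executing turtle program step by step:
Start: pos=(10,0), heading=135, pen down
LT 201: heading 135 -> 336
FD 6: (10,0) -> (15.481,-2.44) [heading=336, draw]
LT 30: heading 336 -> 6
REPEAT 3 [
  -- iteration 1/3 --
  RT 60: heading 6 -> 306
  RT 173: heading 306 -> 133
  FD 18: (15.481,-2.44) -> (3.205,10.724) [heading=133, draw]
  -- iteration 2/3 --
  RT 60: heading 133 -> 73
  RT 173: heading 73 -> 260
  FD 18: (3.205,10.724) -> (0.08,-7.003) [heading=260, draw]
  -- iteration 3/3 --
  RT 60: heading 260 -> 200
  RT 173: heading 200 -> 27
  FD 18: (0.08,-7.003) -> (16.118,1.169) [heading=27, draw]
]
LT 90: heading 27 -> 117
BK 9: (16.118,1.169) -> (20.204,-6.85) [heading=117, draw]
FD 18: (20.204,-6.85) -> (12.032,9.188) [heading=117, draw]
FD 20: (12.032,9.188) -> (2.952,27.008) [heading=117, draw]
Final: pos=(2.952,27.008), heading=117, 7 segment(s) drawn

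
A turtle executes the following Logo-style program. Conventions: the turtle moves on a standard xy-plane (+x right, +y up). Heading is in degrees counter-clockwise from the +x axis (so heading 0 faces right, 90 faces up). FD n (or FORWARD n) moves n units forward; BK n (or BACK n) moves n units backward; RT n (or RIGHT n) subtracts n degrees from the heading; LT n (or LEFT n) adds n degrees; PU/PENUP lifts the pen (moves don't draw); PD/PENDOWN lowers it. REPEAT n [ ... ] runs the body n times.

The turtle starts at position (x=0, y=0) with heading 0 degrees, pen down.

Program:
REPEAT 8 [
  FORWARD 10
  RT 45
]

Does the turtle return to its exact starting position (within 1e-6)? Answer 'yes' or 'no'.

Answer: yes

Derivation:
Executing turtle program step by step:
Start: pos=(0,0), heading=0, pen down
REPEAT 8 [
  -- iteration 1/8 --
  FD 10: (0,0) -> (10,0) [heading=0, draw]
  RT 45: heading 0 -> 315
  -- iteration 2/8 --
  FD 10: (10,0) -> (17.071,-7.071) [heading=315, draw]
  RT 45: heading 315 -> 270
  -- iteration 3/8 --
  FD 10: (17.071,-7.071) -> (17.071,-17.071) [heading=270, draw]
  RT 45: heading 270 -> 225
  -- iteration 4/8 --
  FD 10: (17.071,-17.071) -> (10,-24.142) [heading=225, draw]
  RT 45: heading 225 -> 180
  -- iteration 5/8 --
  FD 10: (10,-24.142) -> (0,-24.142) [heading=180, draw]
  RT 45: heading 180 -> 135
  -- iteration 6/8 --
  FD 10: (0,-24.142) -> (-7.071,-17.071) [heading=135, draw]
  RT 45: heading 135 -> 90
  -- iteration 7/8 --
  FD 10: (-7.071,-17.071) -> (-7.071,-7.071) [heading=90, draw]
  RT 45: heading 90 -> 45
  -- iteration 8/8 --
  FD 10: (-7.071,-7.071) -> (0,0) [heading=45, draw]
  RT 45: heading 45 -> 0
]
Final: pos=(0,0), heading=0, 8 segment(s) drawn

Start position: (0, 0)
Final position: (0, 0)
Distance = 0; < 1e-6 -> CLOSED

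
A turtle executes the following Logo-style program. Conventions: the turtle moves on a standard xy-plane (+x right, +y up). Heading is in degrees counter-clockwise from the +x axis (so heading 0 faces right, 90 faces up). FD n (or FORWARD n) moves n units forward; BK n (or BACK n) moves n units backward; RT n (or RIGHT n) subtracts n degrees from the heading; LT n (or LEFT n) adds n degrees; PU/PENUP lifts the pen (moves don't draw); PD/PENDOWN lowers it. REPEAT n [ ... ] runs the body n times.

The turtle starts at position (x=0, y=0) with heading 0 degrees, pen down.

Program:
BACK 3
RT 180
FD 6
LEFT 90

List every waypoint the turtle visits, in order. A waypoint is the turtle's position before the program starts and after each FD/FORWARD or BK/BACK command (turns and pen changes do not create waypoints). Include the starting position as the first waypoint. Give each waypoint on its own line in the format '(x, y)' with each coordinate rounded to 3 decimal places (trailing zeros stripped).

Executing turtle program step by step:
Start: pos=(0,0), heading=0, pen down
BK 3: (0,0) -> (-3,0) [heading=0, draw]
RT 180: heading 0 -> 180
FD 6: (-3,0) -> (-9,0) [heading=180, draw]
LT 90: heading 180 -> 270
Final: pos=(-9,0), heading=270, 2 segment(s) drawn
Waypoints (3 total):
(0, 0)
(-3, 0)
(-9, 0)

Answer: (0, 0)
(-3, 0)
(-9, 0)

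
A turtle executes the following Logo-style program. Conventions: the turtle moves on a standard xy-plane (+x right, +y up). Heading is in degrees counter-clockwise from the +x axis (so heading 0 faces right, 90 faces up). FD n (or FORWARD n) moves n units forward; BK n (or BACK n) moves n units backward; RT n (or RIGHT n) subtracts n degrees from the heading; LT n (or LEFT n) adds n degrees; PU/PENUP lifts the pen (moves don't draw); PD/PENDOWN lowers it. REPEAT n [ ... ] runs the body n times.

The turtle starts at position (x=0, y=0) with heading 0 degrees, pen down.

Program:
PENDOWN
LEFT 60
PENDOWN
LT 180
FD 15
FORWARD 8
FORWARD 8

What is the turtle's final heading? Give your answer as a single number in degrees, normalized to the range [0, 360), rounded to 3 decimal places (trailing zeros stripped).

Executing turtle program step by step:
Start: pos=(0,0), heading=0, pen down
PD: pen down
LT 60: heading 0 -> 60
PD: pen down
LT 180: heading 60 -> 240
FD 15: (0,0) -> (-7.5,-12.99) [heading=240, draw]
FD 8: (-7.5,-12.99) -> (-11.5,-19.919) [heading=240, draw]
FD 8: (-11.5,-19.919) -> (-15.5,-26.847) [heading=240, draw]
Final: pos=(-15.5,-26.847), heading=240, 3 segment(s) drawn

Answer: 240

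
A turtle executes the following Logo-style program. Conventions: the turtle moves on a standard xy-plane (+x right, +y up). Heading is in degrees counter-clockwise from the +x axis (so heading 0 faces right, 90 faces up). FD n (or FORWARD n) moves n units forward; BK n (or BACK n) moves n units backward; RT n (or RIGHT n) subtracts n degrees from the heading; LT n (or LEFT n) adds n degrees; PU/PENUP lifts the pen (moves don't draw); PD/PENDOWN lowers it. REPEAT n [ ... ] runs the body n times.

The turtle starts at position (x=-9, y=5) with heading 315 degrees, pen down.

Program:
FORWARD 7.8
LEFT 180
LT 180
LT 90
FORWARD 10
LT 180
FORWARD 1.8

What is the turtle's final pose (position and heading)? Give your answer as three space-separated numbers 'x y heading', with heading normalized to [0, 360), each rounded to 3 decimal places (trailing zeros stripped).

Answer: 2.314 5.283 225

Derivation:
Executing turtle program step by step:
Start: pos=(-9,5), heading=315, pen down
FD 7.8: (-9,5) -> (-3.485,-0.515) [heading=315, draw]
LT 180: heading 315 -> 135
LT 180: heading 135 -> 315
LT 90: heading 315 -> 45
FD 10: (-3.485,-0.515) -> (3.587,6.556) [heading=45, draw]
LT 180: heading 45 -> 225
FD 1.8: (3.587,6.556) -> (2.314,5.283) [heading=225, draw]
Final: pos=(2.314,5.283), heading=225, 3 segment(s) drawn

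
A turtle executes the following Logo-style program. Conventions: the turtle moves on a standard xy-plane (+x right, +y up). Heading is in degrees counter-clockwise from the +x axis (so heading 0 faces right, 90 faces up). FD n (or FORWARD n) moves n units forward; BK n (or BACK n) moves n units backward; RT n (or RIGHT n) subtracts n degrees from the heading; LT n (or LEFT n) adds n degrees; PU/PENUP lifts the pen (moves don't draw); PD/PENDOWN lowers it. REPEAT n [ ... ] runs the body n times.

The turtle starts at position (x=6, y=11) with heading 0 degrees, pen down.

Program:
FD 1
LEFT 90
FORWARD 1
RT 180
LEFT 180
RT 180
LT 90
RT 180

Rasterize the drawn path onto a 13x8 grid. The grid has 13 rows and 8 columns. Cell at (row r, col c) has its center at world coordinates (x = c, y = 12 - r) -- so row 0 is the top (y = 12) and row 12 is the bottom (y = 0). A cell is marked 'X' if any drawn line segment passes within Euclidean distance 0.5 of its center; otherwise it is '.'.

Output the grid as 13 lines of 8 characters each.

Segment 0: (6,11) -> (7,11)
Segment 1: (7,11) -> (7,12)

Answer: .......X
......XX
........
........
........
........
........
........
........
........
........
........
........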